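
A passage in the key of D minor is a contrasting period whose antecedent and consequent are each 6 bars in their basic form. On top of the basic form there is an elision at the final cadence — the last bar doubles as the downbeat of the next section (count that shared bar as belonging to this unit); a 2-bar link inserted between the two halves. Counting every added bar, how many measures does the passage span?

14 measures

Basic contrasting period: 6 + 6 = 12 bars.
12 (basic form) + 2 (link) = 14.
The elision shares a bar with the next section but does not change this unit's count.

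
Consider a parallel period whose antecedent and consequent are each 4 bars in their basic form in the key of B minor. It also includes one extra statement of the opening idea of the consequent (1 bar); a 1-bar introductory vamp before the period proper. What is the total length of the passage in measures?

10 measures

Basic parallel period: 4 + 4 = 8 bars.
8 (basic form) + 1 (extra statement) + 1 (introduction) = 10.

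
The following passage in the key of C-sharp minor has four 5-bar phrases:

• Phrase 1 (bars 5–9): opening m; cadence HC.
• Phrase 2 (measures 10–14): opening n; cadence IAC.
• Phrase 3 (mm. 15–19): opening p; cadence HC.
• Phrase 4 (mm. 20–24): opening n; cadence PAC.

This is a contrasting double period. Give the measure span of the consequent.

measures 15–24

In a double period the first pair of phrases (ending imperfect authentic cadence) is the large antecedent and the second pair (ending perfect authentic cadence) is the large consequent; the consequent is measures 15–24.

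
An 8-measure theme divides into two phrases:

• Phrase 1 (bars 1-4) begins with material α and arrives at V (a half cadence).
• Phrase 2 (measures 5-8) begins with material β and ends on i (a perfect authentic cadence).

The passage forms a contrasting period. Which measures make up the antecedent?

measures 1–4

The antecedent is the phrase ending with the weaker cadence (half cadence, phrase 1) and the consequent the one ending more conclusively (perfect authentic cadence, phrase 2); the antecedent is measures 1–4.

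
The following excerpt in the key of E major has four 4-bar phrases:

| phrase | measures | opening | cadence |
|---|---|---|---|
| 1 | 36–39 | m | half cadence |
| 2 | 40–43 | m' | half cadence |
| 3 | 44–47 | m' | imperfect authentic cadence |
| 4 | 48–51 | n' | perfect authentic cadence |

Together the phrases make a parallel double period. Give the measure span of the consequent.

In a double period the first pair of phrases (ending half cadence) is the large antecedent and the second pair (ending perfect authentic cadence) is the large consequent; the consequent is measures 44–51.

measures 44–51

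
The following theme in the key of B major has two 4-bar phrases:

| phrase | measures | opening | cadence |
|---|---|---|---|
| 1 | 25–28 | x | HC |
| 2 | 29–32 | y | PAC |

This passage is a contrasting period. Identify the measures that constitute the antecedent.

measures 25–28

The antecedent is the phrase ending with the weaker cadence (half cadence, phrase 1) and the consequent the one ending more conclusively (perfect authentic cadence, phrase 2); the antecedent is mm. 25–28.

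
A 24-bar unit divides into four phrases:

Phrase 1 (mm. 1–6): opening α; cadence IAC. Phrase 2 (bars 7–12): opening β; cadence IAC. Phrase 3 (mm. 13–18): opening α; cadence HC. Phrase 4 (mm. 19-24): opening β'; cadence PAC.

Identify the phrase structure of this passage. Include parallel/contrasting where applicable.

parallel double period

Four phrases in two halves: the first half (measures 1-12) ends with an imperfect authentic cadence, the second (measures 13–24) with a perfect authentic cadence — a large antecedent–consequent pair, i.e. a double period.
Phrase 3 begins with the same material as phrase 1, making it parallel.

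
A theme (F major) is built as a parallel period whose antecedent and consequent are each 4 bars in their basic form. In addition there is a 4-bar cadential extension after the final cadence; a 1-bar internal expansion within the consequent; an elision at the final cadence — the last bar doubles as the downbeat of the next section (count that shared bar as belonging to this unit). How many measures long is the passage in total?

13 measures

Basic parallel period: 4 + 4 = 8 bars.
8 (basic form) + 4 (cadential extension) + 1 (internal expansion) = 13.
The elision shares a bar with the next section but does not change this unit's count.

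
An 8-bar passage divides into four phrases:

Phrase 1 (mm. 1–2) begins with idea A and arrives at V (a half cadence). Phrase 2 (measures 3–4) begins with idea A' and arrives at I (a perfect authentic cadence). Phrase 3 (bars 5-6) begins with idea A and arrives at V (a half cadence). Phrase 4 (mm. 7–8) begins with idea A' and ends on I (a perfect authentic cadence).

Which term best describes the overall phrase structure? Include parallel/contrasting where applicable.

repeated period

The cadence pattern HC–PAC–HC–PAC is weak–strong twice, and phrases 3–4 restate phrases 1–2: a period heard twice, not a double period (which would end weakly at phrase 2).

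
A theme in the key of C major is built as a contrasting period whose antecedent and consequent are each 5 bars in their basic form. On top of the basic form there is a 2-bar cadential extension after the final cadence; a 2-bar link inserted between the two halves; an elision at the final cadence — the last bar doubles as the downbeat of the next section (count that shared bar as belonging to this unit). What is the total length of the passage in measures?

14 measures

Basic contrasting period: 5 + 5 = 10 bars.
10 (basic form) + 2 (cadential extension) + 2 (link) = 14.
The elision shares a bar with the next section but does not change this unit's count.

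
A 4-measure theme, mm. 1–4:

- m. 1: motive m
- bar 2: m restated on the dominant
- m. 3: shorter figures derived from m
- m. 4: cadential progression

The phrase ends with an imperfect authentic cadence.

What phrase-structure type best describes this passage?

Basic idea (m. 1) + its repetition (measure 2) form the presentation; fragmentation and cadence (measures 3-4) form the continuation — the 4-bar whole is a sentence.

sentence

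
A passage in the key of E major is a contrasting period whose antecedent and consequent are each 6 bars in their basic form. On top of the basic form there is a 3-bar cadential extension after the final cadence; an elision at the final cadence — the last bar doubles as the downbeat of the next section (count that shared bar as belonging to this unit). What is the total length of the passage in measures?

Basic contrasting period: 6 + 6 = 12 bars.
12 (basic form) + 3 (cadential extension) = 15.
The elision shares a bar with the next section but does not change this unit's count.

15 measures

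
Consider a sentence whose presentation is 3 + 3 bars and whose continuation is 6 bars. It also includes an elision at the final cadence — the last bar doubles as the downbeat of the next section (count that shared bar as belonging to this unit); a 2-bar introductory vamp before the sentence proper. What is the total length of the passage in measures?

14 measures

Basic sentence: 3 + 3 + 6 = 12 bars.
12 (basic form) + 2 (introduction) = 14.
The elision shares a bar with the next section but does not change this unit's count.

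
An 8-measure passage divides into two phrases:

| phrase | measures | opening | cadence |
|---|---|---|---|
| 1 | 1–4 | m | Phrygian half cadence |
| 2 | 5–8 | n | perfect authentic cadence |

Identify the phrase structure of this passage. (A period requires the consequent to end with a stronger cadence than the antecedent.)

contrasting period

Phrase 1 ends with a Phrygian half cadence (weaker) and phrase 2 with a perfect authentic cadence (stronger): antecedent + consequent = a period.
The two phrases open with different material (m / n), so the period is contrasting.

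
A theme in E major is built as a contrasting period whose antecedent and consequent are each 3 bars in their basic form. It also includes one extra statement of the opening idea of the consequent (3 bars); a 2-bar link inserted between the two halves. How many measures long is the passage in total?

Basic contrasting period: 3 + 3 = 6 bars.
6 (basic form) + 3 (extra statement) + 2 (link) = 11.

11 measures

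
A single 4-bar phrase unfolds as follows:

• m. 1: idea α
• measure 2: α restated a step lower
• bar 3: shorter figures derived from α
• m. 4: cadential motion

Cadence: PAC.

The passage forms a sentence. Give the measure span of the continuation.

After the presentation (bars 1-2), the continuation covers the fragmentation through the cadence: mm. 3-4.

measures 3–4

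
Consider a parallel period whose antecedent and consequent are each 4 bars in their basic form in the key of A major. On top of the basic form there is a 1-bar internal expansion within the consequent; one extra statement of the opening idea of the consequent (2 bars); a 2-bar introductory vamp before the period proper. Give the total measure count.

13 measures

Basic parallel period: 4 + 4 = 8 bars.
8 (basic form) + 1 (internal expansion) + 2 (extra statement) + 2 (introduction) = 13.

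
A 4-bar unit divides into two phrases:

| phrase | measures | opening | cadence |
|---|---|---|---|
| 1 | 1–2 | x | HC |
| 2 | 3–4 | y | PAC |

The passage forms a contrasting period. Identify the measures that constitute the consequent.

The antecedent is the phrase ending with the weaker cadence (half cadence, phrase 1) and the consequent the one ending more conclusively (perfect authentic cadence, phrase 2); the consequent is bars 3-4.

measures 3–4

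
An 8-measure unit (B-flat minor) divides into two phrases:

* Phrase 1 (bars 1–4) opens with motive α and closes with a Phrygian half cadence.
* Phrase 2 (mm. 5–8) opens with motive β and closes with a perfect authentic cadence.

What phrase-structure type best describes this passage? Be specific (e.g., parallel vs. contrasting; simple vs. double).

contrasting period

Phrase 1 ends with a Phrygian half cadence (weaker) and phrase 2 with a perfect authentic cadence (stronger): antecedent + consequent = a period.
The two phrases open with different material (α / β), so the period is contrasting.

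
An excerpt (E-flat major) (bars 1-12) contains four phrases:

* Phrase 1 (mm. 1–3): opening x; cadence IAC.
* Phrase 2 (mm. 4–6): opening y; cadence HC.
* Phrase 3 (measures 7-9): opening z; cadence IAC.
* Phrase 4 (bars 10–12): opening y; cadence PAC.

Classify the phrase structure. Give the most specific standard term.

contrasting double period

Four phrases in two halves: the first half (measures 1–6) ends with a half cadence, the second (mm. 7–12) with a perfect authentic cadence — a large antecedent–consequent pair, i.e. a double period.
Phrase 3 begins with different material from phrase 1, making it contrasting.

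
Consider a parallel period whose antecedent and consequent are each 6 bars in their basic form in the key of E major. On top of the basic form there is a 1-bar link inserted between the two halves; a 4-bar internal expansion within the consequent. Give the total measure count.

17 measures

Basic parallel period: 6 + 6 = 12 bars.
12 (basic form) + 1 (link) + 4 (internal expansion) = 17.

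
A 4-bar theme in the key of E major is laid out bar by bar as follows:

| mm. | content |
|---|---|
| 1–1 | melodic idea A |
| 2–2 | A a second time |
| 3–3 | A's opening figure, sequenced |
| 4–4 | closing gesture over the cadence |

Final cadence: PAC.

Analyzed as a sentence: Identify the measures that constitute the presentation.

measures 1–2

The presentation of a sentence is the basic idea (measure 1) plus its repetition (m. 2); the presentation is therefore bars 1–2.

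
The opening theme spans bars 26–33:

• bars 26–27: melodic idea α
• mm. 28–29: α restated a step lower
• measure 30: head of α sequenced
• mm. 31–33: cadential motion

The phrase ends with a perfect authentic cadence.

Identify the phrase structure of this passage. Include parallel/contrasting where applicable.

sentence

Basic idea (bars 26–27) + its repetition (mm. 28-29) form the presentation; fragmentation and cadence (mm. 30-33) form the continuation — the 8-bar whole is a sentence.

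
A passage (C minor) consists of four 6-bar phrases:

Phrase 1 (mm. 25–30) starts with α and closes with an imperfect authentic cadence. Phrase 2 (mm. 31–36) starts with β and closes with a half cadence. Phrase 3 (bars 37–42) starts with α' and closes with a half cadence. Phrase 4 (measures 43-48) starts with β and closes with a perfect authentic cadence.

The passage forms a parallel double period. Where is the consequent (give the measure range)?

measures 37–48

In a double period the four phrases pair into a large antecedent (phrases 1–2, ending half cadence) and a large consequent (phrases 3–4, ending perfect authentic cadence). The consequent spans mm. 37–48.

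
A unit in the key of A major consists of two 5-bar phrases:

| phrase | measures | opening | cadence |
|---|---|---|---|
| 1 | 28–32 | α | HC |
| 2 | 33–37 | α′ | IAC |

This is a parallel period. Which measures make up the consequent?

The phrase ending with the weaker cadence (half cadence) is the antecedent; the one ending more conclusively (imperfect authentic cadence) is the consequent. The consequent is measures 33–37.

measures 33–37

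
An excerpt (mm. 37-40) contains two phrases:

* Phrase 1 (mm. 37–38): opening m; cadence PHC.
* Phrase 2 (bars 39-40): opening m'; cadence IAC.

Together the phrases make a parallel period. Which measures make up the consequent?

measures 39–40

The phrase ending with the weaker cadence (Phrygian half cadence) is the antecedent; the one ending more conclusively (imperfect authentic cadence) is the consequent. The consequent is measures 39–40.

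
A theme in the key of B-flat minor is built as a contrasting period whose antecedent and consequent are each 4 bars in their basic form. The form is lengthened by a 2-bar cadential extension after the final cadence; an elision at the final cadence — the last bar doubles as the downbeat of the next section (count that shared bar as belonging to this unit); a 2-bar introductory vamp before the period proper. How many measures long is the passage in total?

12 measures

Basic contrasting period: 4 + 4 = 8 bars.
8 (basic form) + 2 (cadential extension) + 2 (introduction) = 12.
The elision shares a bar with the next section but does not change this unit's count.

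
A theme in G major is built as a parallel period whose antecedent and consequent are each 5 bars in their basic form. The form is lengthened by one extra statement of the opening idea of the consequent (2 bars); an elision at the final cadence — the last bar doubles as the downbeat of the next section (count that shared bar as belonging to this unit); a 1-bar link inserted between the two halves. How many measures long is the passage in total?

13 measures

Basic parallel period: 5 + 5 = 10 bars.
10 (basic form) + 2 (extra statement) + 1 (link) = 13.
The elision shares a bar with the next section but does not change this unit's count.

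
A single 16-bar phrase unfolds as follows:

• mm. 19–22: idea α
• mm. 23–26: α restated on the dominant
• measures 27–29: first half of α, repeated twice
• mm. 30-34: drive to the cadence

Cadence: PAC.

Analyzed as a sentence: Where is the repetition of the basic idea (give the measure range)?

measures 23–26

The presentation of a sentence is the basic idea (measures 19–22) plus its repetition (mm. 23-26); the repetition of the basic idea is therefore mm. 23–26.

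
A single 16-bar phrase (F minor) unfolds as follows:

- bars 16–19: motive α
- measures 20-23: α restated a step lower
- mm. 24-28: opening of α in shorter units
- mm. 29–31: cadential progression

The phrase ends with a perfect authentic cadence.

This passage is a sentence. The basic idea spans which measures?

measures 16–19

The presentation of a sentence is the basic idea (mm. 16–19) plus its repetition (measures 20-23); the basic idea is therefore bars 16–19.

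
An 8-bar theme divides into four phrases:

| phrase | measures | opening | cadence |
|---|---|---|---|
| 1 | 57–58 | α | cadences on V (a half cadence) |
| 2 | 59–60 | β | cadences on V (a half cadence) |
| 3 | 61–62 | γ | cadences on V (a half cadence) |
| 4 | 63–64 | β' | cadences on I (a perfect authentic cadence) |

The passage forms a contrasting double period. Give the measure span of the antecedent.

measures 57–60

In a double period the four phrases pair into a large antecedent (phrases 1–2, ending half cadence) and a large consequent (phrases 3–4, ending perfect authentic cadence). The antecedent spans measures 57-60.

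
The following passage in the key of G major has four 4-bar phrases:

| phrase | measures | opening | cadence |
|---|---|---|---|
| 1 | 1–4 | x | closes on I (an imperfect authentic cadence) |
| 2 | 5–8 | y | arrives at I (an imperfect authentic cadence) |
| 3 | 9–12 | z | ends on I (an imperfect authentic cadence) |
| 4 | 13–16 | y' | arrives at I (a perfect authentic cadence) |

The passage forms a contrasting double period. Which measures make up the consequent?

measures 9–16

In a double period the first pair of phrases (ending imperfect authentic cadence) is the large antecedent and the second pair (ending perfect authentic cadence) is the large consequent; the consequent is measures 9–16.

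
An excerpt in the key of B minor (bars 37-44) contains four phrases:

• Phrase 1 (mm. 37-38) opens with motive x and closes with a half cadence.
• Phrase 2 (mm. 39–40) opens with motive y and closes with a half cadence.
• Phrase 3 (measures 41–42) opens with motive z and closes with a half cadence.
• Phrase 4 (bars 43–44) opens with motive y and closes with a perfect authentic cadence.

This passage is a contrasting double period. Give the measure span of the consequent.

measures 41–44

In a double period the four phrases pair into a large antecedent (phrases 1–2, ending half cadence) and a large consequent (phrases 3–4, ending perfect authentic cadence). The consequent spans bars 41-44.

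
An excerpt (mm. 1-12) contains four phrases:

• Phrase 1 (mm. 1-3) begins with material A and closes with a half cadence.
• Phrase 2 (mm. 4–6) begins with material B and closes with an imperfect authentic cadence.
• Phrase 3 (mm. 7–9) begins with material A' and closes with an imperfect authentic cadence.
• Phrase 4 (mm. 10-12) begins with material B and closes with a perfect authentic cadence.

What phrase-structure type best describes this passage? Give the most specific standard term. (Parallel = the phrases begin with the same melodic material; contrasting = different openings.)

Four phrases in two halves: the first half (bars 1–6) ends with an imperfect authentic cadence, the second (mm. 7–12) with a perfect authentic cadence — a large antecedent–consequent pair, i.e. a double period.
Phrase 3 begins with the same material as phrase 1, making it parallel.

parallel double period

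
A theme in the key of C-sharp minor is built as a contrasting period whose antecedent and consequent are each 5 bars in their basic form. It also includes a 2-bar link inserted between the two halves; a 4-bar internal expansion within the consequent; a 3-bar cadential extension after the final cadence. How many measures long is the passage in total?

Basic contrasting period: 5 + 5 = 10 bars.
10 (basic form) + 2 (link) + 4 (internal expansion) + 3 (cadential extension) = 19.

19 measures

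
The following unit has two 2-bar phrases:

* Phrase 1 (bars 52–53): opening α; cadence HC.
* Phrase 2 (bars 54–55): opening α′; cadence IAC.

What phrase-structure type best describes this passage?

parallel period

Phrase 1 ends with a half cadence (weaker) and phrase 2 with an imperfect authentic cadence (stronger): antecedent + consequent = a period.
The two phrases open with the same material (α / α′), so the period is parallel.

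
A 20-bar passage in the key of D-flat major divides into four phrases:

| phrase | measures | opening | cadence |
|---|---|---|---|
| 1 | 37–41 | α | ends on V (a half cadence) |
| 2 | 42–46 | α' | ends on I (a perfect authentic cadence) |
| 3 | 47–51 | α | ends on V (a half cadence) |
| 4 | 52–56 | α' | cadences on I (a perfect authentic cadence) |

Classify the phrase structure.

repeated period

The cadence pattern HC–PAC–HC–PAC is weak–strong twice, and phrases 3–4 restate phrases 1–2: a period heard twice, not a double period (which would end weakly at phrase 2).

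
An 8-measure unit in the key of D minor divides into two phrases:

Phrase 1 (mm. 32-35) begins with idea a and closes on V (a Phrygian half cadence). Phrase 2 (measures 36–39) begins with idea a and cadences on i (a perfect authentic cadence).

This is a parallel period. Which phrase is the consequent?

The phrase ending with the weaker cadence (Phrygian half cadence) is the antecedent; the one ending more conclusively (perfect authentic cadence) is the consequent. The consequent is phrase 2.

phrase 2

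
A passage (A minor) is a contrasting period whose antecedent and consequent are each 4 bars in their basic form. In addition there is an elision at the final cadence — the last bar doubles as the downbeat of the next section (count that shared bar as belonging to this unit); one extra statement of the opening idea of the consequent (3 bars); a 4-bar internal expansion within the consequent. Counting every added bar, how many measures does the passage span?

Basic contrasting period: 4 + 4 = 8 bars.
8 (basic form) + 3 (extra statement) + 4 (internal expansion) = 15.
The elision shares a bar with the next section but does not change this unit's count.

15 measures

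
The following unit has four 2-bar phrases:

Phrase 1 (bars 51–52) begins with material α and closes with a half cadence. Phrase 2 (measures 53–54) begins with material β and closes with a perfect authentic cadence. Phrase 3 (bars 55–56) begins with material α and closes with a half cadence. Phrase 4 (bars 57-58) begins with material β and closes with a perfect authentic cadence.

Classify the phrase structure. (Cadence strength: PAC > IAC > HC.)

The cadence pattern HC–PAC–HC–PAC is weak–strong twice, and phrases 3–4 restate phrases 1–2: a period heard twice, not a double period (which would end weakly at phrase 2).

repeated period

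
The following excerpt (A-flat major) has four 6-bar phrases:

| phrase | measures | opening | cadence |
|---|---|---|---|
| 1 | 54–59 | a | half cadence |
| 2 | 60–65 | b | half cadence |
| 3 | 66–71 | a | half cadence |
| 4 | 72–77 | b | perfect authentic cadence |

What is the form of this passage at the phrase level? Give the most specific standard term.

Four phrases in two halves: the first half (mm. 54-65) ends with a half cadence, the second (mm. 66-77) with a perfect authentic cadence — a large antecedent–consequent pair, i.e. a double period.
Phrase 3 begins with the same material as phrase 1, making it parallel.

parallel double period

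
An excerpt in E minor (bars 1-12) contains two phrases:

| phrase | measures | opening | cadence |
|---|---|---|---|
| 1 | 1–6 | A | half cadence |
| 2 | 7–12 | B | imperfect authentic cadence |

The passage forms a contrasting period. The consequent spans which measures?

The antecedent is the phrase ending with the weaker cadence (half cadence, phrase 1) and the consequent the one ending more conclusively (imperfect authentic cadence, phrase 2); the consequent is bars 7–12.

measures 7–12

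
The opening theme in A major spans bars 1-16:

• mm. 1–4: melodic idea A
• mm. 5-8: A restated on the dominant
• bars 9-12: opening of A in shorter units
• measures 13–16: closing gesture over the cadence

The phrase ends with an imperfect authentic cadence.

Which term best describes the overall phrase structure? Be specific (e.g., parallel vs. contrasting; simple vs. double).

sentence

Basic idea (mm. 1–4) + its repetition (bars 5–8) form the presentation; fragmentation and cadence (mm. 9-16) form the continuation — the 16-bar whole is a sentence.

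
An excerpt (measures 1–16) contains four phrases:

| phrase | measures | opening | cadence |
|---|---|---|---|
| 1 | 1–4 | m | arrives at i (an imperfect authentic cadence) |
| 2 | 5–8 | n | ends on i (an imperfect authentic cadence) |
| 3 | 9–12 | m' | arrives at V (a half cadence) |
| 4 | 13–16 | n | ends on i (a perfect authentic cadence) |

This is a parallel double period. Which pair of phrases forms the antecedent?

In a double period the first pair of phrases (ending imperfect authentic cadence) is the large antecedent and the second pair (ending perfect authentic cadence) is the large consequent; the antecedent is phrases 1 and 2.

phrases 1 and 2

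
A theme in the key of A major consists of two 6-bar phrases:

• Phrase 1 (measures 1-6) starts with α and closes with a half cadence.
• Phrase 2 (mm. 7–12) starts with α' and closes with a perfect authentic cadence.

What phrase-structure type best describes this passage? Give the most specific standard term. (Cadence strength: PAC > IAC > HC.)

Phrase 1 ends with a half cadence (weaker) and phrase 2 with a perfect authentic cadence (stronger): antecedent + consequent = a period.
The two phrases open with the same material (α / α'), so the period is parallel.

parallel period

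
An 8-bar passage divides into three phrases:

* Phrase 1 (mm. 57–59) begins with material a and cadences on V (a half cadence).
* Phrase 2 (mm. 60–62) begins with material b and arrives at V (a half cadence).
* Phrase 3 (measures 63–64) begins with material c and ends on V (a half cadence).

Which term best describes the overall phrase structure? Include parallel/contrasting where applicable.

The final phrase closes with a half cadence, which is not stronger than the preceding half cadence; the 3 phrases lack an overall antecedent–consequent design and so form a phrase group.

phrase group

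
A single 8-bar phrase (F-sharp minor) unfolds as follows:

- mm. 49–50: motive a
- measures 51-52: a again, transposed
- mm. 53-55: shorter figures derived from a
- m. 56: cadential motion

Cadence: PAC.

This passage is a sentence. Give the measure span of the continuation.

measures 53–56

After the presentation (mm. 49-52), the continuation covers the fragmentation through the cadence: mm. 53–56.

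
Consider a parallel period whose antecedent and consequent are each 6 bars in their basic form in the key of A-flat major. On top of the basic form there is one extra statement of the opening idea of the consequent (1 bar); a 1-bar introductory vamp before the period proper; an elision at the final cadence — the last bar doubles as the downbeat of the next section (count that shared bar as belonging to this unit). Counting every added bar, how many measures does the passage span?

Basic parallel period: 6 + 6 = 12 bars.
12 (basic form) + 1 (extra statement) + 1 (introduction) = 14.
The elision shares a bar with the next section but does not change this unit's count.

14 measures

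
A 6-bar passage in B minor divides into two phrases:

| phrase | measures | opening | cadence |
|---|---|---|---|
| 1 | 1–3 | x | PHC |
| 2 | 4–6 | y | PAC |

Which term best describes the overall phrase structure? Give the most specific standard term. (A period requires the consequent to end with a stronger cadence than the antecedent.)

Phrase 1 ends with a Phrygian half cadence (weaker) and phrase 2 with a perfect authentic cadence (stronger): antecedent + consequent = a period.
The two phrases open with different material (x / y), so the period is contrasting.

contrasting period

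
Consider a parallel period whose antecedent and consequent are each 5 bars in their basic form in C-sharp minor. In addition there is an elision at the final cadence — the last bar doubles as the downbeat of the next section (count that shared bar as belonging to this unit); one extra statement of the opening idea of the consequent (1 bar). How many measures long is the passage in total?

Basic parallel period: 5 + 5 = 10 bars.
10 (basic form) + 1 (extra statement) = 11.
The elision shares a bar with the next section but does not change this unit's count.

11 measures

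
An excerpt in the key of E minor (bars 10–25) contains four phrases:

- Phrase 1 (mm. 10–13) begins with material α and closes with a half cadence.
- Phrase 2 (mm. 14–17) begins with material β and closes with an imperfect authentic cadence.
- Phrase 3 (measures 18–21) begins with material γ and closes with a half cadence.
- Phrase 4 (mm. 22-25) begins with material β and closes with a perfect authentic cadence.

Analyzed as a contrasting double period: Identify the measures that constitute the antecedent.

In a double period the four phrases pair into a large antecedent (phrases 1–2, ending imperfect authentic cadence) and a large consequent (phrases 3–4, ending perfect authentic cadence). The antecedent spans measures 10–17.

measures 10–17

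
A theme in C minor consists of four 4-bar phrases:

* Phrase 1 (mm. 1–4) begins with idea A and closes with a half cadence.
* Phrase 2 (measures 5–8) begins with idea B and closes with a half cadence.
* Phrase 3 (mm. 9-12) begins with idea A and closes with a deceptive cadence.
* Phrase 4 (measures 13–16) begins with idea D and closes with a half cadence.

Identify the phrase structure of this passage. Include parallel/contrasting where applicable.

phrase group

Phrase 4 ends with a half cadence, no stronger than phrase 2's half cadence, so the four phrases do not form a double period; nor do phrases 3–4 duplicate 1–2, so it is not a repeated period. With no phrase reaching a conclusive cadence, the passage is a phrase group.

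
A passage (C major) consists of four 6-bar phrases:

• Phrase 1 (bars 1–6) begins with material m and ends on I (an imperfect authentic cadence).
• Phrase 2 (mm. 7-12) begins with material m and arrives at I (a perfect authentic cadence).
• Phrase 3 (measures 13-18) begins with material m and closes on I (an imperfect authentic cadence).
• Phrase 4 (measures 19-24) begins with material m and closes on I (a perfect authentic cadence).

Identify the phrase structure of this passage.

The cadence pattern IAC–PAC–IAC–PAC is weak–strong twice, and phrases 3–4 restate phrases 1–2: a period heard twice, not a double period (which would end weakly at phrase 2).

repeated period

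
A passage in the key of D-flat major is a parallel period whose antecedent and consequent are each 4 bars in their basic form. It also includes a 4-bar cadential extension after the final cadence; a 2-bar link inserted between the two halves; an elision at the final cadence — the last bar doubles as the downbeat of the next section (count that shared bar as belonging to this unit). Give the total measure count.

Basic parallel period: 4 + 4 = 8 bars.
8 (basic form) + 4 (cadential extension) + 2 (link) = 14.
The elision shares a bar with the next section but does not change this unit's count.

14 measures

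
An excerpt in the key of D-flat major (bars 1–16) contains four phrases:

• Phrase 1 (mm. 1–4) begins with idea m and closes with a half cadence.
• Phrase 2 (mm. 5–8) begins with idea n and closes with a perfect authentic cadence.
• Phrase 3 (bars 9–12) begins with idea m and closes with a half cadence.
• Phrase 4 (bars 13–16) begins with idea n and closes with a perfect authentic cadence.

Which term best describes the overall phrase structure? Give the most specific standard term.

The cadence pattern HC–PAC–HC–PAC is weak–strong twice, and phrases 3–4 restate phrases 1–2: a period heard twice, not a double period (which would end weakly at phrase 2).

repeated period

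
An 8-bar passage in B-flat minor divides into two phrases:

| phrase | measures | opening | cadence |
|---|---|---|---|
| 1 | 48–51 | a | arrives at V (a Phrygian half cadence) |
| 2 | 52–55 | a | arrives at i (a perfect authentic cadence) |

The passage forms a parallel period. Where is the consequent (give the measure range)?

measures 52–55

The antecedent is the phrase ending with the weaker cadence (Phrygian half cadence, phrase 1) and the consequent the one ending more conclusively (perfect authentic cadence, phrase 2); the consequent is mm. 52-55.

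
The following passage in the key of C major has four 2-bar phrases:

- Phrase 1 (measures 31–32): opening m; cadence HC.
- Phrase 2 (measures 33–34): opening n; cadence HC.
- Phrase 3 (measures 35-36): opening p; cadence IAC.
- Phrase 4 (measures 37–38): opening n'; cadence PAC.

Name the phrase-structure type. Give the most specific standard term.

Four phrases in two halves: the first half (mm. 31–34) ends with a half cadence, the second (mm. 35-38) with a perfect authentic cadence — a large antecedent–consequent pair, i.e. a double period.
Phrase 3 begins with different material from phrase 1, making it contrasting.

contrasting double period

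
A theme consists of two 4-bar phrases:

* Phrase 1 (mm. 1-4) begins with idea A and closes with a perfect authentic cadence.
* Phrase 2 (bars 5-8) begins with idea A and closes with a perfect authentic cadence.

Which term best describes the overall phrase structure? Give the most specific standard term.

repeated phrase

Both phrases have the same opening (A) and the same cadence (perfect authentic cadence): the second is a restatement, not a consequent, so this is a repeated phrase rather than a period.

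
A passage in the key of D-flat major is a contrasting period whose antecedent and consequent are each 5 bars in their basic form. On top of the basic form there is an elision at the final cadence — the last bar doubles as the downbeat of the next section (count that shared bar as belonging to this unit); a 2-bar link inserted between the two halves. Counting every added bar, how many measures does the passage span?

12 measures

Basic contrasting period: 5 + 5 = 10 bars.
10 (basic form) + 2 (link) = 12.
The elision shares a bar with the next section but does not change this unit's count.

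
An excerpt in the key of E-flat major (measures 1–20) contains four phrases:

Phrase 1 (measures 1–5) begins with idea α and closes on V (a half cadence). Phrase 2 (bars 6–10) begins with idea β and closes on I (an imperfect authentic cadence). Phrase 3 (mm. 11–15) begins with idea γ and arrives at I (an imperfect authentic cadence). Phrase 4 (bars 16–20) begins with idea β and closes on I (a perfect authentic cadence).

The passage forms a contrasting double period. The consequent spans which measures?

measures 11–20

In a double period the four phrases pair into a large antecedent (phrases 1–2, ending imperfect authentic cadence) and a large consequent (phrases 3–4, ending perfect authentic cadence). The consequent spans measures 11–20.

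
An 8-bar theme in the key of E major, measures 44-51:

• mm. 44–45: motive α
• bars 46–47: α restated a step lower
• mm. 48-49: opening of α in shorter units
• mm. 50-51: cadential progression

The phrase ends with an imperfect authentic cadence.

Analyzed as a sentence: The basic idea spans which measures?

The presentation of a sentence is the basic idea (mm. 44–45) plus its repetition (measures 46-47); the basic idea is therefore mm. 44-45.

measures 44–45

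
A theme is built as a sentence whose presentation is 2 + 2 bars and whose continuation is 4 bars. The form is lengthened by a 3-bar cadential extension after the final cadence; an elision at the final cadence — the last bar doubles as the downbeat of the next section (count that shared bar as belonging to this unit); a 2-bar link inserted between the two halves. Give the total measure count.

13 measures

Basic sentence: 2 + 2 + 4 = 8 bars.
8 (basic form) + 3 (cadential extension) + 2 (link) = 13.
The elision shares a bar with the next section but does not change this unit's count.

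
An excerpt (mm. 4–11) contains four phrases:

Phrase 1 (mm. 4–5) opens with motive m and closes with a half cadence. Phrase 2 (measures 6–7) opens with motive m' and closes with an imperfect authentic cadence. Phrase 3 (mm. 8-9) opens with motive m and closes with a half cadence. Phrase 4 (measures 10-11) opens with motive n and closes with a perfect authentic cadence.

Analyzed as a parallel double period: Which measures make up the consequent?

measures 8–11

In a double period the four phrases pair into a large antecedent (phrases 1–2, ending imperfect authentic cadence) and a large consequent (phrases 3–4, ending perfect authentic cadence). The consequent spans measures 8-11.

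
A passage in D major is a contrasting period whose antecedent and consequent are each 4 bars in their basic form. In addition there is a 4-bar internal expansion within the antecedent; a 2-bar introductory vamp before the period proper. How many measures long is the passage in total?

Basic contrasting period: 4 + 4 = 8 bars.
8 (basic form) + 4 (internal expansion) + 2 (introduction) = 14.

14 measures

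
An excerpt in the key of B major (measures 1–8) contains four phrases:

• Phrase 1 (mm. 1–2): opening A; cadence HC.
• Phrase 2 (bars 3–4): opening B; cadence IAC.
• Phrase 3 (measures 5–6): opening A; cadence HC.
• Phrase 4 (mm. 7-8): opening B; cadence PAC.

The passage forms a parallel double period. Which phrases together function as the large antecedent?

In a double period the first pair of phrases (ending imperfect authentic cadence) is the large antecedent and the second pair (ending perfect authentic cadence) is the large consequent; the antecedent is phrases 1 and 2.

phrases 1 and 2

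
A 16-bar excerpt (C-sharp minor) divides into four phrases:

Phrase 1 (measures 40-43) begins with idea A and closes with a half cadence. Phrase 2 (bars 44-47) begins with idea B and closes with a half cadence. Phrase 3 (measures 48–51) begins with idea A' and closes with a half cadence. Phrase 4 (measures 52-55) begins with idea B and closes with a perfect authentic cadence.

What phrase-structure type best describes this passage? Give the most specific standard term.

Four phrases in two halves: the first half (bars 40-47) ends with a half cadence, the second (bars 48–55) with a perfect authentic cadence — a large antecedent–consequent pair, i.e. a double period.
Phrase 3 begins with the same material as phrase 1, making it parallel.

parallel double period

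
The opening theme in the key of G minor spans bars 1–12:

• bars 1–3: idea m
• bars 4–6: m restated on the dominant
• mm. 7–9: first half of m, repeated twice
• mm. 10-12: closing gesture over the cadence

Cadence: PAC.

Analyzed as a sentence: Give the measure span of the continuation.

measures 7–12

After the presentation (measures 1-6), the continuation covers the fragmentation through the cadence: mm. 7–12.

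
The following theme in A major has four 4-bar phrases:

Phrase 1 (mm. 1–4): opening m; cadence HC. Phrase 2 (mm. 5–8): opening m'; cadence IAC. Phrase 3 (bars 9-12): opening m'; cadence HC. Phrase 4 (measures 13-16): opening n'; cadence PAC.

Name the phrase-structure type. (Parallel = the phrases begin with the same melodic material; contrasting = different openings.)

parallel double period

Four phrases in two halves: the first half (measures 1–8) ends with an imperfect authentic cadence, the second (mm. 9–16) with a perfect authentic cadence — a large antecedent–consequent pair, i.e. a double period.
Phrase 3 begins with the same material as phrase 1, making it parallel.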